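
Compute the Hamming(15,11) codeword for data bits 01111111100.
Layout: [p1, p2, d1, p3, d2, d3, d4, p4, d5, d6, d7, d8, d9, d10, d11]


Parity bits: p1=1, p2=0, p3=1, p4=1

100111111111100


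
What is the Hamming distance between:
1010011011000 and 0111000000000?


XOR: 1101011011000
Count of 1s: 7

7


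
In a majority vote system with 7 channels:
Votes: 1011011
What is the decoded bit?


Ones: 5 out of 7
Threshold: 4

1 (5/7 voted 1)


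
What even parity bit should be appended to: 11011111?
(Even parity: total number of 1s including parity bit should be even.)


Number of 1s in data: 7
Parity bit: 1

1


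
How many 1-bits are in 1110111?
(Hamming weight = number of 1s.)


Counting 1s in 1110111

6


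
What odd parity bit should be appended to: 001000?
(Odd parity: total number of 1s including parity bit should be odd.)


Number of 1s in data: 1
Parity bit: 0

0


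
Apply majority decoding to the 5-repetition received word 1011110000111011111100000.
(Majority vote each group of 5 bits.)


Groups: 10111, 10000, 11101, 11111, 00000
Majority votes: 10110

10110


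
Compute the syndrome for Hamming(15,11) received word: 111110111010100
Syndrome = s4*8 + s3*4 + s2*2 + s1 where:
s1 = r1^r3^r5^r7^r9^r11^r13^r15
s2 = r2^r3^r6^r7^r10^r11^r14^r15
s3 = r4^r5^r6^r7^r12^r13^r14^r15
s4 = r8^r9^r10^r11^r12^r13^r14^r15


s1=1, s2=0, s3=0, s4=0

Syndrome = 1 (error at position 1)


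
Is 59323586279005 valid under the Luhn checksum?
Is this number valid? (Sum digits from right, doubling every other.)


Luhn sum = 67
67 mod 10 = 7

Invalid (Luhn sum mod 10 = 7)


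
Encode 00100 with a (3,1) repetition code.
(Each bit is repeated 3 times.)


Each bit -> 3 copies

000000111000000


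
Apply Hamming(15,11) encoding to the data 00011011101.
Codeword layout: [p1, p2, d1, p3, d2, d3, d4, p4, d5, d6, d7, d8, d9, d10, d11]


Parity bits: p1=1, p2=1, p3=0, p4=1

110000111011101


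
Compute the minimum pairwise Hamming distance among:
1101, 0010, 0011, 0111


Comparing all pairs, minimum distance: 1
Can detect 0 errors, correct 0 errors

1


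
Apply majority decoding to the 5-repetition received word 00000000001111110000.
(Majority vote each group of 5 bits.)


Groups: 00000, 00000, 11111, 10000
Majority votes: 0010

0010


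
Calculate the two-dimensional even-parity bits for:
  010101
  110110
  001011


Row parities: 101
Column parities: 101000

Row P: 101, Col P: 101000, Corner: 0


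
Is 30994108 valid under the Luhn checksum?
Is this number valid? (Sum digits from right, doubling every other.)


Luhn sum = 41
41 mod 10 = 1

Invalid (Luhn sum mod 10 = 1)


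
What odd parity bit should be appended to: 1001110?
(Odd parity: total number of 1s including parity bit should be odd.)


Number of 1s in data: 4
Parity bit: 1

1


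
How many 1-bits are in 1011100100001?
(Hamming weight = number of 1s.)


Counting 1s in 1011100100001

6


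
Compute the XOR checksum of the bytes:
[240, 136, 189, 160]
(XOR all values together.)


XOR chain: 240 ^ 136 ^ 189 ^ 160 = 101

101


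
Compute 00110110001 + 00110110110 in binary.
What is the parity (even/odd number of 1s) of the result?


00110110001 = 433
00110110110 = 438
Sum = 871 = 1101100111
1s count = 7

odd parity (7 ones in 1101100111)


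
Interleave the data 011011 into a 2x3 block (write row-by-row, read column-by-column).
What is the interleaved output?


Matrix:
  011
  011
Read columns: 001111

001111


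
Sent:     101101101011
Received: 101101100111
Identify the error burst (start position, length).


XOR: 000000001100

Burst at position 8, length 2


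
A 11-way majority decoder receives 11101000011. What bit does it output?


Ones: 6 out of 11
Threshold: 6

1 (6/11 voted 1)


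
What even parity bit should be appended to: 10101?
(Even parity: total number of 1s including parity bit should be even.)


Number of 1s in data: 3
Parity bit: 1

1


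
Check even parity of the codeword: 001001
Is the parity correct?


Number of 1s: 2

Yes, parity is correct (2 ones)


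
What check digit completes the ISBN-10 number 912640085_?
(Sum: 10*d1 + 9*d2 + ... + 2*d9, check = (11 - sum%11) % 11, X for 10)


Weighted sum: 215
215 mod 11 = 6

Check digit: 5


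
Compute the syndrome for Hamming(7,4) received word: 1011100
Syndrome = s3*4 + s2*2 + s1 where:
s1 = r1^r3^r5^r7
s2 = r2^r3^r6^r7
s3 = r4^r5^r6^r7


s1=1, s2=1, s3=0

Syndrome = 3 (error at position 3)


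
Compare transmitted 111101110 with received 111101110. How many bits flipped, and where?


XOR: 000000000

0 errors (received matches sent)


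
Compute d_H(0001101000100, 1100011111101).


XOR: 1101110111001
Count of 1s: 9

9


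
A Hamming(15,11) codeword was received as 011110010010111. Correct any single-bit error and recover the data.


Syndrome = 15: error at position 15

Data: 11000010110 (corrected bit 15)


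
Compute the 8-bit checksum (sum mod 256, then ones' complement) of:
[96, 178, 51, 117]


Sum = 442 mod 256 = 186
Complement = 69

69


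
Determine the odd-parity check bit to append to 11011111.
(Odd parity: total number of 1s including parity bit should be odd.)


Number of 1s in data: 7
Parity bit: 0

0


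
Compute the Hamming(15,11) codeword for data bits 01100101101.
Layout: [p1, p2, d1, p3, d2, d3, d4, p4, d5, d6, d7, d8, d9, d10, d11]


Parity bits: p1=1, p2=1, p3=1, p4=0

110111000101101


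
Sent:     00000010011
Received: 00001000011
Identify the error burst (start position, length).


XOR: 00001010000

Burst at position 4, length 3


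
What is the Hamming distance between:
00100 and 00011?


XOR: 00111
Count of 1s: 3

3


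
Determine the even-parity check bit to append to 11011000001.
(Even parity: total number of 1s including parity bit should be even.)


Number of 1s in data: 5
Parity bit: 1

1


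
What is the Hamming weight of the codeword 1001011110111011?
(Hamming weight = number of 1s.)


Counting 1s in 1001011110111011

11


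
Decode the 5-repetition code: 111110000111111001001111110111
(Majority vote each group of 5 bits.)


Groups: 11111, 00001, 11111, 00100, 11111, 10111
Majority votes: 101011

101011


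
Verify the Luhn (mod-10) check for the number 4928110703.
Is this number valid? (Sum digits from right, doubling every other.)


Luhn sum = 42
42 mod 10 = 2

Invalid (Luhn sum mod 10 = 2)


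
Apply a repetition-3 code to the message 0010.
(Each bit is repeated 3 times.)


Each bit -> 3 copies

000000111000


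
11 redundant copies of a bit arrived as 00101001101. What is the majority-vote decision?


Ones: 5 out of 11
Threshold: 6

0 (5/11 voted 1)


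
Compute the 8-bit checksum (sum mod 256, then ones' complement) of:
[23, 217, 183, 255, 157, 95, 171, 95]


Sum = 1196 mod 256 = 172
Complement = 83

83


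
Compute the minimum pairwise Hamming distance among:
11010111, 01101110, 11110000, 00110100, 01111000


Comparing all pairs, minimum distance: 2
Can detect 1 errors, correct 0 errors

2


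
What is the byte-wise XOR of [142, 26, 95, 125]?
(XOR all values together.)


XOR chain: 142 ^ 26 ^ 95 ^ 125 = 182

182


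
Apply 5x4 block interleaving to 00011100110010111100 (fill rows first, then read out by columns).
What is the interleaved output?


Matrix:
  0001
  1100
  1100
  1011
  1100
Read columns: 01111011010001010010

01111011010001010010


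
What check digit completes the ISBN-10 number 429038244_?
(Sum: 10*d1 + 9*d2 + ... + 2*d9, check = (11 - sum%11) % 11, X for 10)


Weighted sum: 216
216 mod 11 = 7

Check digit: 4


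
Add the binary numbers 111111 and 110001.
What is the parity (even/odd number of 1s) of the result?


111111 = 63
110001 = 49
Sum = 112 = 1110000
1s count = 3

odd parity (3 ones in 1110000)


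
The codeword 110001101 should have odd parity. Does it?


Number of 1s: 5

Yes, parity is correct (5 ones)


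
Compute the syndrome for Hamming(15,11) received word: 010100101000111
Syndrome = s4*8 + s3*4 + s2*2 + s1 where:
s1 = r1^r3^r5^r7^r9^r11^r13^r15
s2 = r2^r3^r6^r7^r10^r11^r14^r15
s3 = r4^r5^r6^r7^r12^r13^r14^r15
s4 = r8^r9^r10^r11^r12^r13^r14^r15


s1=0, s2=0, s3=1, s4=0

Syndrome = 4 (error at position 4)


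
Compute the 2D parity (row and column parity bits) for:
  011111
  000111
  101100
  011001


Row parities: 1111
Column parities: 101101

Row P: 1111, Col P: 101101, Corner: 0


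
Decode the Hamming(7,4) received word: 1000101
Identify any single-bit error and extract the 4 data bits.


Syndrome = 3: error at position 3

Data: 1101 (corrected bit 3)


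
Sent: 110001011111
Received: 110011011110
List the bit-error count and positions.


XOR: 000010000001

2 error(s) at position(s): 4, 11


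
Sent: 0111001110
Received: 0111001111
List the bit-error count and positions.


XOR: 0000000001

1 error(s) at position(s): 9


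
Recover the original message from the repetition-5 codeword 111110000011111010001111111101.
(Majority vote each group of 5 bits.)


Groups: 11111, 00000, 11111, 01000, 11111, 11101
Majority votes: 101011

101011


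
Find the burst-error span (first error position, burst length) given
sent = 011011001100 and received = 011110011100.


XOR: 000101010000

Burst at position 3, length 5


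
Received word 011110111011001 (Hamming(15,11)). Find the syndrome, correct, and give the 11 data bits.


Syndrome = 14: error at position 14

Data: 11011011011 (corrected bit 14)


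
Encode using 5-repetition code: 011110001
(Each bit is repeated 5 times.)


Each bit -> 5 copies

000001111111111111111111100000000000000011111


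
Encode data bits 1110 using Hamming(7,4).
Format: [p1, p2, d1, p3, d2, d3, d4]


Parity bits: p1=0, p2=0, p3=0

0010110


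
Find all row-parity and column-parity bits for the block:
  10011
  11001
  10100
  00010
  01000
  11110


Row parities: 110110
Column parities: 01010

Row P: 110110, Col P: 01010, Corner: 0


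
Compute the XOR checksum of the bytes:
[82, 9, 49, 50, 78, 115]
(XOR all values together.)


XOR chain: 82 ^ 9 ^ 49 ^ 50 ^ 78 ^ 115 = 101

101


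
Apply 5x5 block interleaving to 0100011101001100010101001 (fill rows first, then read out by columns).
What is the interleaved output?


Matrix:
  01000
  11101
  00110
  00101
  01001
Read columns: 0100011001011100010001011

0100011001011100010001011


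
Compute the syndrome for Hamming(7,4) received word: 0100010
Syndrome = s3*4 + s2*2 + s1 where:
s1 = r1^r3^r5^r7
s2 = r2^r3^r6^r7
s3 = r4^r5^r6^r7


s1=0, s2=0, s3=1

Syndrome = 4 (error at position 4)


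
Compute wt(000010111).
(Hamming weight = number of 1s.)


Counting 1s in 000010111

4


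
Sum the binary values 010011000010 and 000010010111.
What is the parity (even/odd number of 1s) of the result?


010011000010 = 1218
000010010111 = 151
Sum = 1369 = 10101011001
1s count = 6

even parity (6 ones in 10101011001)


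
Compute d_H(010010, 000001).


XOR: 010011
Count of 1s: 3

3


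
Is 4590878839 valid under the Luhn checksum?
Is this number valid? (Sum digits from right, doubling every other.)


Luhn sum = 66
66 mod 10 = 6

Invalid (Luhn sum mod 10 = 6)


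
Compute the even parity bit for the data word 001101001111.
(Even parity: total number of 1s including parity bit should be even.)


Number of 1s in data: 7
Parity bit: 1

1


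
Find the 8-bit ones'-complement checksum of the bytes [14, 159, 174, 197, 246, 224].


Sum = 1014 mod 256 = 246
Complement = 9

9


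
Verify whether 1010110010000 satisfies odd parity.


Number of 1s: 5

Yes, parity is correct (5 ones)


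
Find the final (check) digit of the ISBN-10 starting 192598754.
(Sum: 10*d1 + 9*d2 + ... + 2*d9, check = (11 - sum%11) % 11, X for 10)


Weighted sum: 287
287 mod 11 = 1

Check digit: X


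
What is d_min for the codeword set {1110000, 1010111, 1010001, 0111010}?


Comparing all pairs, minimum distance: 2
Can detect 1 errors, correct 0 errors

2


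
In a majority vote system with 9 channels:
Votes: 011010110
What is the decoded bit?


Ones: 5 out of 9
Threshold: 5

1 (5/9 voted 1)


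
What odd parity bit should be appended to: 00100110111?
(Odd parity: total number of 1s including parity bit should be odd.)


Number of 1s in data: 6
Parity bit: 1

1


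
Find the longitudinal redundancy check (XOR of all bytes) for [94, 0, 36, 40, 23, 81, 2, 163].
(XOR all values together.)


XOR chain: 94 ^ 0 ^ 36 ^ 40 ^ 23 ^ 81 ^ 2 ^ 163 = 181

181


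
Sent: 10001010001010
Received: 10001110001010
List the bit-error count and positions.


XOR: 00000100000000

1 error(s) at position(s): 5


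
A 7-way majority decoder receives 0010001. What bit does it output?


Ones: 2 out of 7
Threshold: 4

0 (2/7 voted 1)


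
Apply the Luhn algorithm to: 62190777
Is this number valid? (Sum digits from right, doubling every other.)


Luhn sum = 35
35 mod 10 = 5

Invalid (Luhn sum mod 10 = 5)


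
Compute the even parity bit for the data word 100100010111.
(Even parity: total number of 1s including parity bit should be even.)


Number of 1s in data: 6
Parity bit: 0

0


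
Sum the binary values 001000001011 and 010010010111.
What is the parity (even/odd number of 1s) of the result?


001000001011 = 523
010010010111 = 1175
Sum = 1698 = 11010100010
1s count = 5

odd parity (5 ones in 11010100010)


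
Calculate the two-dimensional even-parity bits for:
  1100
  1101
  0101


Row parities: 010
Column parities: 0100

Row P: 010, Col P: 0100, Corner: 1


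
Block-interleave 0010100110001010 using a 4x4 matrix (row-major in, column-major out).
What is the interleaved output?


Matrix:
  0010
  1001
  1000
  1010
Read columns: 0111000010010100

0111000010010100


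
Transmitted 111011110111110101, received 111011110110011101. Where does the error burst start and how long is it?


XOR: 000000000001101000

Burst at position 11, length 4


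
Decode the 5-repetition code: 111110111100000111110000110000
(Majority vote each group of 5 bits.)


Groups: 11111, 01111, 00000, 11111, 00001, 10000
Majority votes: 110100

110100


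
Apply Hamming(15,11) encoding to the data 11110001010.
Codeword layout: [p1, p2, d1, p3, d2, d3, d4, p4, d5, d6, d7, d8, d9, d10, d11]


Parity bits: p1=1, p2=0, p3=1, p4=0

101111100001010


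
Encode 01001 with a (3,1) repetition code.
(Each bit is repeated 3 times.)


Each bit -> 3 copies

000111000000111


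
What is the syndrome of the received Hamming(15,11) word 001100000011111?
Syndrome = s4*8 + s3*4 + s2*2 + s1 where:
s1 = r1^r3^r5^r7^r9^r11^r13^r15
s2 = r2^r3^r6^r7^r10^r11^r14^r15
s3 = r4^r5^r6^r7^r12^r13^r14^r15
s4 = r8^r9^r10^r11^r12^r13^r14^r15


s1=0, s2=0, s3=1, s4=1

Syndrome = 12 (error at position 12)


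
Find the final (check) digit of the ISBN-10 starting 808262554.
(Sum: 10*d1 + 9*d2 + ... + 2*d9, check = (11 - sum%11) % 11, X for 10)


Weighted sum: 247
247 mod 11 = 5

Check digit: 6


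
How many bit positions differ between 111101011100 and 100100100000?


XOR: 011001111100
Count of 1s: 7

7


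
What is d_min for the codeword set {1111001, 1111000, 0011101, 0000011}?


Comparing all pairs, minimum distance: 1
Can detect 0 errors, correct 0 errors

1


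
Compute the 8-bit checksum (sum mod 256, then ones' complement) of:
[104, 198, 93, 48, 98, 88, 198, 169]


Sum = 996 mod 256 = 228
Complement = 27

27


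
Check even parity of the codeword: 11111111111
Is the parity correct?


Number of 1s: 11

No, parity error (11 ones)


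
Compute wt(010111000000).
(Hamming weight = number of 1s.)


Counting 1s in 010111000000

4


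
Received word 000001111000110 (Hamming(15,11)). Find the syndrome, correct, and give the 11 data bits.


Syndrome = 3: error at position 3

Data: 10111000110 (corrected bit 3)


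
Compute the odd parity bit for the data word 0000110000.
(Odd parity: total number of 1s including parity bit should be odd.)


Number of 1s in data: 2
Parity bit: 1

1


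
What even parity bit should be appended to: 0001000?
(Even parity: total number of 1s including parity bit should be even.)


Number of 1s in data: 1
Parity bit: 1

1


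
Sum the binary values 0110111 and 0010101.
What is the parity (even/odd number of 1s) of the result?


0110111 = 55
0010101 = 21
Sum = 76 = 1001100
1s count = 3

odd parity (3 ones in 1001100)


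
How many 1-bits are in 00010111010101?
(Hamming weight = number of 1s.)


Counting 1s in 00010111010101

7


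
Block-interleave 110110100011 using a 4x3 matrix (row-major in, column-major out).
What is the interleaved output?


Matrix:
  110
  110
  100
  011
Read columns: 111011010001

111011010001


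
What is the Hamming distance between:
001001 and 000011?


XOR: 001010
Count of 1s: 2

2


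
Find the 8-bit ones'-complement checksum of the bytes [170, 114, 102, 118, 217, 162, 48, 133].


Sum = 1064 mod 256 = 40
Complement = 215

215


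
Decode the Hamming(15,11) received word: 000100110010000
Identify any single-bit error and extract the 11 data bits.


Syndrome = 0: no error detected

Data: 00010010000 (no errors)


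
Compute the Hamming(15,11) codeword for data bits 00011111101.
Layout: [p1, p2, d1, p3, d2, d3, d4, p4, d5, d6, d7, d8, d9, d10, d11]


Parity bits: p1=1, p2=0, p3=0, p4=0

100000101111101


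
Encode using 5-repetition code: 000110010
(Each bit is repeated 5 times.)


Each bit -> 5 copies

000000000000000111111111100000000001111100000


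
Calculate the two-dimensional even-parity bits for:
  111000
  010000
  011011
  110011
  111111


Row parities: 11000
Column parities: 111111

Row P: 11000, Col P: 111111, Corner: 0


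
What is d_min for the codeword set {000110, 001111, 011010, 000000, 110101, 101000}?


Comparing all pairs, minimum distance: 2
Can detect 1 errors, correct 0 errors

2


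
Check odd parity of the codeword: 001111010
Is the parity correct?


Number of 1s: 5

Yes, parity is correct (5 ones)


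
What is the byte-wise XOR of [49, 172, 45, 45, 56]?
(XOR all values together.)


XOR chain: 49 ^ 172 ^ 45 ^ 45 ^ 56 = 165

165


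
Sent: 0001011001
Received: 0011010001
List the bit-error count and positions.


XOR: 0010001000

2 error(s) at position(s): 2, 6


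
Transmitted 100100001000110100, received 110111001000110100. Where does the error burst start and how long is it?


XOR: 010011000000000000

Burst at position 1, length 5


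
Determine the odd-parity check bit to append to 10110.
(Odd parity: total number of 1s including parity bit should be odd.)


Number of 1s in data: 3
Parity bit: 0

0


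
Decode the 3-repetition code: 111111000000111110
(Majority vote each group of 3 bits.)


Groups: 111, 111, 000, 000, 111, 110
Majority votes: 110011

110011


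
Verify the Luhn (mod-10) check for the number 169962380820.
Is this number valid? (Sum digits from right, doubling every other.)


Luhn sum = 57
57 mod 10 = 7

Invalid (Luhn sum mod 10 = 7)


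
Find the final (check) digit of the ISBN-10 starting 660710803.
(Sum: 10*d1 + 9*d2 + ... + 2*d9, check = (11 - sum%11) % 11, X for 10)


Weighted sum: 207
207 mod 11 = 9

Check digit: 2


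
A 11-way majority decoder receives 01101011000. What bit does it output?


Ones: 5 out of 11
Threshold: 6

0 (5/11 voted 1)


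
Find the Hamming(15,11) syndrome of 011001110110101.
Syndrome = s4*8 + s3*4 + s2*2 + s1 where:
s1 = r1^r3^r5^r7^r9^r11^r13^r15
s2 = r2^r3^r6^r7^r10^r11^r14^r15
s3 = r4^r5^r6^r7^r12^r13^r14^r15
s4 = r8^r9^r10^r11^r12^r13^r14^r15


s1=1, s2=1, s3=0, s4=1

Syndrome = 11 (error at position 11)


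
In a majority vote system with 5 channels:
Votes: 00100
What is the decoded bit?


Ones: 1 out of 5
Threshold: 3

0 (1/5 voted 1)


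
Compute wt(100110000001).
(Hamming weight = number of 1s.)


Counting 1s in 100110000001

4


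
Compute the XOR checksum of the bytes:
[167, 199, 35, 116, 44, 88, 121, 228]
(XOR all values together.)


XOR chain: 167 ^ 199 ^ 35 ^ 116 ^ 44 ^ 88 ^ 121 ^ 228 = 222

222


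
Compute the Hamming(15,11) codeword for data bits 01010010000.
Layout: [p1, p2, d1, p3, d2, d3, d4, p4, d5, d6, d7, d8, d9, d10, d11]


Parity bits: p1=1, p2=0, p3=0, p4=1

100010110010000


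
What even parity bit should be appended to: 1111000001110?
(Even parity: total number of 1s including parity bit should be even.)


Number of 1s in data: 7
Parity bit: 1

1


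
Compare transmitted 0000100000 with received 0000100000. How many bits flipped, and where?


XOR: 0000000000

0 errors (received matches sent)


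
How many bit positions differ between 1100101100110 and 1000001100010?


XOR: 0100100000100
Count of 1s: 3

3


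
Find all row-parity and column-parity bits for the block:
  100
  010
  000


Row parities: 110
Column parities: 110

Row P: 110, Col P: 110, Corner: 0


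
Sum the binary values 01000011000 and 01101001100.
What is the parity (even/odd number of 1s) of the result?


01000011000 = 536
01101001100 = 844
Sum = 1380 = 10101100100
1s count = 5

odd parity (5 ones in 10101100100)


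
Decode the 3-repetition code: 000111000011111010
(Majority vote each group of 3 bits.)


Groups: 000, 111, 000, 011, 111, 010
Majority votes: 010110

010110


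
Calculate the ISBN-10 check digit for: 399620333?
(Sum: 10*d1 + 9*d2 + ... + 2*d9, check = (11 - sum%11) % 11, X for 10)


Weighted sum: 264
264 mod 11 = 0

Check digit: 0


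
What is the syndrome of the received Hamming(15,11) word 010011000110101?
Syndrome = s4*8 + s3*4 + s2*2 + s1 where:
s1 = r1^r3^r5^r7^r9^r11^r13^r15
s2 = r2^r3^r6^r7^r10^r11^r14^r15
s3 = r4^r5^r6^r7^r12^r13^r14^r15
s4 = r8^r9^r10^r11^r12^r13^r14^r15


s1=0, s2=1, s3=0, s4=0

Syndrome = 2 (error at position 2)


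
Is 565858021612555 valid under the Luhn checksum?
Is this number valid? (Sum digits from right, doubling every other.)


Luhn sum = 56
56 mod 10 = 6

Invalid (Luhn sum mod 10 = 6)


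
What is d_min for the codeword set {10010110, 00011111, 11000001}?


Comparing all pairs, minimum distance: 3
Can detect 2 errors, correct 1 errors

3


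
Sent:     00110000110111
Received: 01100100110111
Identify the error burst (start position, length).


XOR: 01010100000000

Burst at position 1, length 5


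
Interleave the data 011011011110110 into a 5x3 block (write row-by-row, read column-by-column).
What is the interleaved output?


Matrix:
  011
  011
  011
  110
  110
Read columns: 000111111111100

000111111111100


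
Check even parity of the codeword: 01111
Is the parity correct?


Number of 1s: 4

Yes, parity is correct (4 ones)


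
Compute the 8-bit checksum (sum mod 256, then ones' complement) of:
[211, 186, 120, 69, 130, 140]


Sum = 856 mod 256 = 88
Complement = 167

167


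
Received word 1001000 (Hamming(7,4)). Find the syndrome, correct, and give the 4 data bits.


Syndrome = 5: error at position 5

Data: 0100 (corrected bit 5)


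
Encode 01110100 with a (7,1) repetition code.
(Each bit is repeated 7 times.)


Each bit -> 7 copies

00000001111111111111111111110000000111111100000000000000


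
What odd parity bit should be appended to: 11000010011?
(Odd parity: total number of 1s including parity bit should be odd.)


Number of 1s in data: 5
Parity bit: 0

0


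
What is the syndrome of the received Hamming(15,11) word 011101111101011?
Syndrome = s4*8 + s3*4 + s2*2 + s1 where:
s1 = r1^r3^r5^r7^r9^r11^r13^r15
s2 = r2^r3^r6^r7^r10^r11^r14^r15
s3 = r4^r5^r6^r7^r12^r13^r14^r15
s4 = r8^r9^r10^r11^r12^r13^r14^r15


s1=0, s2=1, s3=0, s4=0

Syndrome = 2 (error at position 2)


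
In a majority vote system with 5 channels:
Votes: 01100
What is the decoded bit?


Ones: 2 out of 5
Threshold: 3

0 (2/5 voted 1)


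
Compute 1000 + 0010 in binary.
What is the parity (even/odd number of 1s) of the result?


1000 = 8
0010 = 2
Sum = 10 = 1010
1s count = 2

even parity (2 ones in 1010)


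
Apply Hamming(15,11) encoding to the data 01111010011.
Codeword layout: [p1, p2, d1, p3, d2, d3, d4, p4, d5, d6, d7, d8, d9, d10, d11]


Parity bits: p1=1, p2=1, p3=1, p4=0

110111101010011


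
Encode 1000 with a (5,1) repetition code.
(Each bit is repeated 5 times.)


Each bit -> 5 copies

11111000000000000000


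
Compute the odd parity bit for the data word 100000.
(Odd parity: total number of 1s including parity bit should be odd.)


Number of 1s in data: 1
Parity bit: 0

0


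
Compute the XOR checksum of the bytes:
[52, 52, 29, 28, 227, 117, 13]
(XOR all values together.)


XOR chain: 52 ^ 52 ^ 29 ^ 28 ^ 227 ^ 117 ^ 13 = 154

154


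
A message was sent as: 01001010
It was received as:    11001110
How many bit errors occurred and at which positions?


XOR: 10000100

2 error(s) at position(s): 0, 5


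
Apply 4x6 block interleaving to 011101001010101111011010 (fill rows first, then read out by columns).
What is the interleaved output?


Matrix:
  011101
  001010
  101111
  011010
Read columns: 001010011111101001111010

001010011111101001111010


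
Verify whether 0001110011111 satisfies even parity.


Number of 1s: 8

Yes, parity is correct (8 ones)


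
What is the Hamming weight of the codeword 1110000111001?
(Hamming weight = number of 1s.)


Counting 1s in 1110000111001

7


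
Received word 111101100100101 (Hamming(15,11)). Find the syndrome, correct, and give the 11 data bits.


Syndrome = 13: error at position 13

Data: 10110100001 (corrected bit 13)


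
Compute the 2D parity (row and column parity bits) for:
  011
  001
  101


Row parities: 010
Column parities: 111

Row P: 010, Col P: 111, Corner: 1


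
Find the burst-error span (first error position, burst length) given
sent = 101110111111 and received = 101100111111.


XOR: 000010000000

Burst at position 4, length 1


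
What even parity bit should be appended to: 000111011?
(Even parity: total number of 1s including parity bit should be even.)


Number of 1s in data: 5
Parity bit: 1

1


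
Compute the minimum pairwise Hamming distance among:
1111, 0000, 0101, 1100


Comparing all pairs, minimum distance: 2
Can detect 1 errors, correct 0 errors

2


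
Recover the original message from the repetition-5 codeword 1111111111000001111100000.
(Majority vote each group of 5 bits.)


Groups: 11111, 11111, 00000, 11111, 00000
Majority votes: 11010

11010


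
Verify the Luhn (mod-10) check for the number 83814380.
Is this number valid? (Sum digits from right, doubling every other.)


Luhn sum = 36
36 mod 10 = 6

Invalid (Luhn sum mod 10 = 6)


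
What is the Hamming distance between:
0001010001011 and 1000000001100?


XOR: 1001010000111
Count of 1s: 6

6


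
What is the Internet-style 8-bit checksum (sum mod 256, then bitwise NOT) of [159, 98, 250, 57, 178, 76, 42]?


Sum = 860 mod 256 = 92
Complement = 163

163


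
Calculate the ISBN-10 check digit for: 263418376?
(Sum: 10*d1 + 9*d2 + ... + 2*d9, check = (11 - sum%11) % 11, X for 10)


Weighted sum: 217
217 mod 11 = 8

Check digit: 3


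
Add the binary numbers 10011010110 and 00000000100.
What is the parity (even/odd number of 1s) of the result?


10011010110 = 1238
00000000100 = 4
Sum = 1242 = 10011011010
1s count = 6

even parity (6 ones in 10011011010)


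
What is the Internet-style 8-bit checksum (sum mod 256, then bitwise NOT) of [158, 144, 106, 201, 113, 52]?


Sum = 774 mod 256 = 6
Complement = 249

249


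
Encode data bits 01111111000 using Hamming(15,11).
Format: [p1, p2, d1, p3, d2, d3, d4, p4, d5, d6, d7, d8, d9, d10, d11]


Parity bits: p1=0, p2=0, p3=0, p4=0

000011101111000


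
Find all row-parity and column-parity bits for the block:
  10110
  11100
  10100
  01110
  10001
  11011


Row parities: 110100
Column parities: 11010

Row P: 110100, Col P: 11010, Corner: 1


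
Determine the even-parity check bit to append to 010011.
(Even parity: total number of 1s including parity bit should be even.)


Number of 1s in data: 3
Parity bit: 1

1


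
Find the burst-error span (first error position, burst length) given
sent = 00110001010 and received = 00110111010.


XOR: 00000110000

Burst at position 5, length 2


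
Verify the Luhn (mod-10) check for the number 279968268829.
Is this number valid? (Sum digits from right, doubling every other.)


Luhn sum = 78
78 mod 10 = 8

Invalid (Luhn sum mod 10 = 8)


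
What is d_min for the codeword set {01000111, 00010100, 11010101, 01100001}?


Comparing all pairs, minimum distance: 3
Can detect 2 errors, correct 1 errors

3


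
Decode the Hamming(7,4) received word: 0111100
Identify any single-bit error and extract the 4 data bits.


Syndrome = 0: no error detected

Data: 1100 (no errors)


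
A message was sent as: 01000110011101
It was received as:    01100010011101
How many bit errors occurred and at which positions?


XOR: 00100100000000

2 error(s) at position(s): 2, 5


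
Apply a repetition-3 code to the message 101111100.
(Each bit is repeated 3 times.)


Each bit -> 3 copies

111000111111111111111000000


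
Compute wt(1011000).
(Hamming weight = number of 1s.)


Counting 1s in 1011000

3


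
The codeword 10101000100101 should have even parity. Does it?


Number of 1s: 6

Yes, parity is correct (6 ones)


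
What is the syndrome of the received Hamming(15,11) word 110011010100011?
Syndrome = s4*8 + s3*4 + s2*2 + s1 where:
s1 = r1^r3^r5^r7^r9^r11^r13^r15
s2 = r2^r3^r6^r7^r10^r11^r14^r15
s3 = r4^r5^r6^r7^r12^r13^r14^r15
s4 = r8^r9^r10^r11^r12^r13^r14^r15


s1=1, s2=1, s3=0, s4=0

Syndrome = 3 (error at position 3)


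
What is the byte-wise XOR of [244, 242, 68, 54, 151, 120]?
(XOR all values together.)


XOR chain: 244 ^ 242 ^ 68 ^ 54 ^ 151 ^ 120 = 155

155


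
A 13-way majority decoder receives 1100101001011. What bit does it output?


Ones: 7 out of 13
Threshold: 7

1 (7/13 voted 1)


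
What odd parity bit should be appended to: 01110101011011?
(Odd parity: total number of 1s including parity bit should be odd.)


Number of 1s in data: 9
Parity bit: 0

0


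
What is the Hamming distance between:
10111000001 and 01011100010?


XOR: 11100100011
Count of 1s: 6

6


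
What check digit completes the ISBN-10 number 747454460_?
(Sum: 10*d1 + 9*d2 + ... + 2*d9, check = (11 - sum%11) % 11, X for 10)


Weighted sum: 274
274 mod 11 = 10

Check digit: 1


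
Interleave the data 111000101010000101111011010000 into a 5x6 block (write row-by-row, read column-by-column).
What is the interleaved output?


Matrix:
  111000
  101010
  000101
  111011
  010000
Read columns: 110101001111010001000101000110

110101001111010001000101000110


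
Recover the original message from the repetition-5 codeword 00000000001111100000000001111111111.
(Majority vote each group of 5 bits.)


Groups: 00000, 00000, 11111, 00000, 00000, 11111, 11111
Majority votes: 0010011

0010011


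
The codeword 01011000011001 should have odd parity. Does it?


Number of 1s: 6

No, parity error (6 ones)


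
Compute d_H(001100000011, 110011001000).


XOR: 111111001011
Count of 1s: 9

9


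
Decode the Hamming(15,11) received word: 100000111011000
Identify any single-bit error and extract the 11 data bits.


Syndrome = 0: no error detected

Data: 00011011000 (no errors)


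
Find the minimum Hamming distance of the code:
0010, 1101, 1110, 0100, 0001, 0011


Comparing all pairs, minimum distance: 1
Can detect 0 errors, correct 0 errors

1


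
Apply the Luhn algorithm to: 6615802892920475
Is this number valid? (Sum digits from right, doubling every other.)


Luhn sum = 71
71 mod 10 = 1

Invalid (Luhn sum mod 10 = 1)


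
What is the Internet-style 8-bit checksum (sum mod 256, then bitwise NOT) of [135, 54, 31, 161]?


Sum = 381 mod 256 = 125
Complement = 130

130


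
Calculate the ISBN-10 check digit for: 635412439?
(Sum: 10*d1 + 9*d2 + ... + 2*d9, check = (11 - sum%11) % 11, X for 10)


Weighted sum: 214
214 mod 11 = 5

Check digit: 6


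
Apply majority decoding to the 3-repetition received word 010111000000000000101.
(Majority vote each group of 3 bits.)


Groups: 010, 111, 000, 000, 000, 000, 101
Majority votes: 0100001

0100001


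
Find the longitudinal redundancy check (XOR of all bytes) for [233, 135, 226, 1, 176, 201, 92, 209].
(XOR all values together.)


XOR chain: 233 ^ 135 ^ 226 ^ 1 ^ 176 ^ 201 ^ 92 ^ 209 = 121

121


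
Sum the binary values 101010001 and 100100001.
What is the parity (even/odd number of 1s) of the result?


101010001 = 337
100100001 = 289
Sum = 626 = 1001110010
1s count = 5

odd parity (5 ones in 1001110010)


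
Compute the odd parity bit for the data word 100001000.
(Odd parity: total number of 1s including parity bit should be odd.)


Number of 1s in data: 2
Parity bit: 1

1


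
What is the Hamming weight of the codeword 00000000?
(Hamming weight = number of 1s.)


Counting 1s in 00000000

0


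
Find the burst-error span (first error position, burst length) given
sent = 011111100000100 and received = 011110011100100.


XOR: 000001111100000

Burst at position 5, length 5


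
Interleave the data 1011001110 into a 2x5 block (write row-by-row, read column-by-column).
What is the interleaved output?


Matrix:
  10110
  01110
Read columns: 1001111100

1001111100


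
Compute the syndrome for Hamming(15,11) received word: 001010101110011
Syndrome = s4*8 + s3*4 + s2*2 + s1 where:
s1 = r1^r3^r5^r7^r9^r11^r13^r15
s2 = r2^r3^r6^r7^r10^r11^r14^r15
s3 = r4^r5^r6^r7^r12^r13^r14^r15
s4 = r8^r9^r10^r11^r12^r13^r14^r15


s1=0, s2=0, s3=0, s4=1

Syndrome = 8 (error at position 8)


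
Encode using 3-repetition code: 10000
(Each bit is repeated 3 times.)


Each bit -> 3 copies

111000000000000


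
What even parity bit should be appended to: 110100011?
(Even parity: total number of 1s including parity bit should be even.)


Number of 1s in data: 5
Parity bit: 1

1


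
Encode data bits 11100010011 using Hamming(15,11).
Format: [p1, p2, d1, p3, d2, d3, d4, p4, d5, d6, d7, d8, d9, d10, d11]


Parity bits: p1=0, p2=1, p3=0, p4=1

011011010010011


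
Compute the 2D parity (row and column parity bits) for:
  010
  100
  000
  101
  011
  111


Row parities: 110001
Column parities: 111

Row P: 110001, Col P: 111, Corner: 1


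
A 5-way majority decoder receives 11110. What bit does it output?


Ones: 4 out of 5
Threshold: 3

1 (4/5 voted 1)


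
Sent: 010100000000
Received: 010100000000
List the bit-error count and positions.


XOR: 000000000000

0 errors (received matches sent)


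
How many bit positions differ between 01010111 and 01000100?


XOR: 00010011
Count of 1s: 3

3


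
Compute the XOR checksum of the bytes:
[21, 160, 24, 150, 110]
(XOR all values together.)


XOR chain: 21 ^ 160 ^ 24 ^ 150 ^ 110 = 85

85


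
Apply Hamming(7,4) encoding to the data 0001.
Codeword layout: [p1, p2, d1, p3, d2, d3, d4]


Parity bits: p1=1, p2=1, p3=1

1101001


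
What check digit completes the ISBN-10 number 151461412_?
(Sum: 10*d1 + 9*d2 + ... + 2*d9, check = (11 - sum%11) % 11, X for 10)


Weighted sum: 155
155 mod 11 = 1

Check digit: X


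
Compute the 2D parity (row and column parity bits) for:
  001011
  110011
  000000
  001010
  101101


Row parities: 10000
Column parities: 011111

Row P: 10000, Col P: 011111, Corner: 1


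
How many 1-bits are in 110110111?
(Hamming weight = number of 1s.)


Counting 1s in 110110111

7


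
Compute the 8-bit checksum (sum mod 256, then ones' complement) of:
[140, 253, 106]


Sum = 499 mod 256 = 243
Complement = 12

12


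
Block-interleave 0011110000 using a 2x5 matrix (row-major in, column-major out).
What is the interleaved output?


Matrix:
  00111
  10000
Read columns: 0100101010

0100101010


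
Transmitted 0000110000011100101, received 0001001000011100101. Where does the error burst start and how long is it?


XOR: 0001111000000000000

Burst at position 3, length 4


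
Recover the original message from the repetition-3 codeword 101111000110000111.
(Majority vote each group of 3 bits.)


Groups: 101, 111, 000, 110, 000, 111
Majority votes: 110101

110101


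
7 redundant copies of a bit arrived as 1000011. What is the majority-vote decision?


Ones: 3 out of 7
Threshold: 4

0 (3/7 voted 1)


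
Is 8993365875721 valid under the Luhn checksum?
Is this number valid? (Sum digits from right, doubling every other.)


Luhn sum = 70
70 mod 10 = 0

Valid (Luhn sum mod 10 = 0)


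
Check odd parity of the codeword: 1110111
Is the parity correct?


Number of 1s: 6

No, parity error (6 ones)


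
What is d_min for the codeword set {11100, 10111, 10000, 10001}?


Comparing all pairs, minimum distance: 1
Can detect 0 errors, correct 0 errors

1


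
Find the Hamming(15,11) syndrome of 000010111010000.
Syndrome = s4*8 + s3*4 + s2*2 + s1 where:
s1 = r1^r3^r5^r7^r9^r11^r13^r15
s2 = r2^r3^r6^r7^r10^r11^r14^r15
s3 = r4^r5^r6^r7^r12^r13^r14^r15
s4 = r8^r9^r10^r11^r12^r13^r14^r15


s1=0, s2=0, s3=0, s4=1

Syndrome = 8 (error at position 8)


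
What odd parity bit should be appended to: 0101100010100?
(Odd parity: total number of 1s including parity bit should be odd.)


Number of 1s in data: 5
Parity bit: 0

0


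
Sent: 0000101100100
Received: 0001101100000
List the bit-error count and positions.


XOR: 0001000000100

2 error(s) at position(s): 3, 10


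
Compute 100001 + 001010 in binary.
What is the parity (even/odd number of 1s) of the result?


100001 = 33
001010 = 10
Sum = 43 = 101011
1s count = 4

even parity (4 ones in 101011)


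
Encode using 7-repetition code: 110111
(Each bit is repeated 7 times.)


Each bit -> 7 copies

111111111111110000000111111111111111111111


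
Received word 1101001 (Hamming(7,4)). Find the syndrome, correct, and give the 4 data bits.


Syndrome = 0: no error detected

Data: 0001 (no errors)


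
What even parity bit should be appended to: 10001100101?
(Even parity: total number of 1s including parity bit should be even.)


Number of 1s in data: 5
Parity bit: 1

1


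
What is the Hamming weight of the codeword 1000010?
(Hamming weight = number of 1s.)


Counting 1s in 1000010

2


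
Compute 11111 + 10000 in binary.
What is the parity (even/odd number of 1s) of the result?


11111 = 31
10000 = 16
Sum = 47 = 101111
1s count = 5

odd parity (5 ones in 101111)


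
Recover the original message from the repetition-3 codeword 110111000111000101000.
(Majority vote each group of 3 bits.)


Groups: 110, 111, 000, 111, 000, 101, 000
Majority votes: 1101010

1101010


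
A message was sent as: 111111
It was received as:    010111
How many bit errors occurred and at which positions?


XOR: 101000

2 error(s) at position(s): 0, 2


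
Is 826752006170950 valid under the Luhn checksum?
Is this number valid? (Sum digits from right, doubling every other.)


Luhn sum = 57
57 mod 10 = 7

Invalid (Luhn sum mod 10 = 7)


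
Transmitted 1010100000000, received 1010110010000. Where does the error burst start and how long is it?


XOR: 0000010010000

Burst at position 5, length 4


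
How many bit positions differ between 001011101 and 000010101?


XOR: 001001000
Count of 1s: 2

2
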